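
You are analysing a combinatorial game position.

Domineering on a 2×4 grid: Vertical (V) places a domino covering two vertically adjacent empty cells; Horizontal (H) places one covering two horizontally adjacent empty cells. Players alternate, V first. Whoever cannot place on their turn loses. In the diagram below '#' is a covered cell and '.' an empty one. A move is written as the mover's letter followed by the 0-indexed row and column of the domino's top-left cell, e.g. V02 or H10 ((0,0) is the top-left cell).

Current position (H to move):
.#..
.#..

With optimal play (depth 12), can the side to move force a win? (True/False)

[.#../.#..] H move#1: H02:+1/.###/.#..*, H12:+1/.#../.###
[.###/.#..] V move#2: V00:-1/####/##..*
[####/##..] H move#3: H12:+1/####/####*
[####/####] end (terminal -1, V#4); searched .#../.#.. to 12

H winning at [.#../.#..]: True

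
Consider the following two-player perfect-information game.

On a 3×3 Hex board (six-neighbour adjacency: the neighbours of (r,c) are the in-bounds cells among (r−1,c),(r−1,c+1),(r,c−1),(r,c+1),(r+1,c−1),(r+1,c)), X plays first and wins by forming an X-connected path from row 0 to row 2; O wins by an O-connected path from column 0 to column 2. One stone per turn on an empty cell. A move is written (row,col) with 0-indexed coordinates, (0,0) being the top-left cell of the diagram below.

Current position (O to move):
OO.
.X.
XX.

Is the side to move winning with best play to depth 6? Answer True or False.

[OO./.X./XX.] O move#1: (0,2):+1/OOO/.X./XX.*, (1,0):-1/OO./OX./XX., (1,2):-1/OO./.XO/XX., (2,2):-1/OO./.X./XXO
[OOO/.X./XX.] end (terminal -1, X#2); searched OO./.X./XX. to 6

O winning at [OO./.X./XX.]: True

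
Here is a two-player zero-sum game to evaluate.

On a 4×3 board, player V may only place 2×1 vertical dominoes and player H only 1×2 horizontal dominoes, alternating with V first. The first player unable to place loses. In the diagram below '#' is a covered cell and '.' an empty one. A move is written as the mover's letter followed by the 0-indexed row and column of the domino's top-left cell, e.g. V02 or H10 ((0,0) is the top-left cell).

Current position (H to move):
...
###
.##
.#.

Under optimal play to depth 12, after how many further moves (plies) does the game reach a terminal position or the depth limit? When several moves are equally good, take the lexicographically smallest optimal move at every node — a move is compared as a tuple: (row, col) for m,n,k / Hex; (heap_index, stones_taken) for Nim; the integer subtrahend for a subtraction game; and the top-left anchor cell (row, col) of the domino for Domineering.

PV length from [.../###/.##/.#.]: 2 plies

ply 1, H at .../###/.##/.#. | H00=-1→##./###/.##/.#.*; H01=-1→.##/###/.##/.#.
ply 2, V at ##./###/.##/.#. | V20=+1→##./###/###/##.*
ply 3: ##./###/###/##. is terminal -1 (H); from .../###/.##/.#. depth 12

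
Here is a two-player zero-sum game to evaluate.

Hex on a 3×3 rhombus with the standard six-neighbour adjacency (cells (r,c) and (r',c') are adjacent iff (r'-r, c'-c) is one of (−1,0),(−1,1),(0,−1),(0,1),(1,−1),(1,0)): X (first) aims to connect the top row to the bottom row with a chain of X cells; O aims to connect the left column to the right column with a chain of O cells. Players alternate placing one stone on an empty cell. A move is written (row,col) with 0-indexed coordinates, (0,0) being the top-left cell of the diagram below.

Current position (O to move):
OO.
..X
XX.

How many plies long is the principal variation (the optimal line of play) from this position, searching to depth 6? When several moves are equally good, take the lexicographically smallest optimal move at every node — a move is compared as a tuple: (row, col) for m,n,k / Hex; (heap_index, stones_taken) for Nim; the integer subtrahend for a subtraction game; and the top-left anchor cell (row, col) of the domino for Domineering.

PV length from [OO./..X/XX.]: 1 ply

ply 1, O at OO./..X/XX. | (0,2)=+1→OOO/..X/XX.*; (1,0)=-1→OO./O.X/XX.; (1,1)=-1→OO./.OX/XX.; (2,2)=-1→OO./..X/XXO
ply 2: OOO/..X/XX. is terminal -1 (X); from OO./..X/XX. depth 6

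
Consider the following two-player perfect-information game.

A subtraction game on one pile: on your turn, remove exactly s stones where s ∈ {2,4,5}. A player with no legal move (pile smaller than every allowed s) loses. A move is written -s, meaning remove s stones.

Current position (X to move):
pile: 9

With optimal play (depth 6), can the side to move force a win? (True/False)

[9] X move#1: -2:+1/7*, -4:-1/5, -5:-1/4
[7] O move#2: -2:-1/5*, -4:-1/3, -5:-1/2
[5] X move#3: -2:-1/3, -4:+1/1*, -5:+1/0
[1] end (terminal -1, O#4); searched 9 to 6

X winning at [9]: True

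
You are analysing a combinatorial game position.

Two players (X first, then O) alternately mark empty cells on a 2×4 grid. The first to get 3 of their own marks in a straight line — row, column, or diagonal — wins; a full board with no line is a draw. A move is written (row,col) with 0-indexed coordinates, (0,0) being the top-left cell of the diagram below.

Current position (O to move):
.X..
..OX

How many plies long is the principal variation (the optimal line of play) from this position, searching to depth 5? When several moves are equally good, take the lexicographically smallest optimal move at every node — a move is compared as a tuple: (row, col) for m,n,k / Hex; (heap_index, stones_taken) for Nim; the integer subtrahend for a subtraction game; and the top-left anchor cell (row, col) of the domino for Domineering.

PV length from [.X../..OX]: 5 plies

p1 O@[.X../..OX]: (0,0)[OX../..OX]+0* (0,2)[.XO./..OX]+0 (0,3)[.X.O/..OX]+0 (1,0)[.X../O.OX]+0 (1,1)[.X../.OOX]+0
p2 X@[OX../..OX]: (0,2)[OXX./..OX]+0* (0,3)[OX.X/..OX]+0 (1,0)[OX../X.OX]+0 (1,1)[OX../.XOX]+0
p3 O@[OXX./..OX]: (0,3)[OXXO/..OX]+0* (1,0)[OXX./O.OX]-1 (1,1)[OXX./.OOX]-1
p4 X@[OXXO/..OX]: (1,0)[OXXO/X.OX]+0* (1,1)[OXXO/.XOX]+0
p5 O@[OXXO/X.OX]: (1,1)[OXXO/XOOX]+0*
p6 X@[OXXO/XOOX] terminal +0; root [.X../..OX] d5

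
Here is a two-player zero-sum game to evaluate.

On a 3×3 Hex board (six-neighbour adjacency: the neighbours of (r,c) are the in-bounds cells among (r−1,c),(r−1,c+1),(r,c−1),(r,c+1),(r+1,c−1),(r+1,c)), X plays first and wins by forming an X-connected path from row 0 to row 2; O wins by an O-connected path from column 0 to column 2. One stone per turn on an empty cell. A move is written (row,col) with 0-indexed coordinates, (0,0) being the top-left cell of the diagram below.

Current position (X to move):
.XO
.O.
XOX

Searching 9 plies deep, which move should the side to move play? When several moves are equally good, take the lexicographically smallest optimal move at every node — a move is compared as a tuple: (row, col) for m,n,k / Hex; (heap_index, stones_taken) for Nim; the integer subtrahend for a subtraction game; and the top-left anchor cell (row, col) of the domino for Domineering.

X's best at [.XO/.O./XOX]: (1,0)

[.XO/.O./XOX] X move#1: (0,0):-1/XXO/.O./XOX, (1,0):+1/.XO/XO./XOX*, (1,2):-1/.XO/.OX/XOX
[.XO/XO./XOX] end (terminal -1, O#2); searched .XO/.O./XOX to 9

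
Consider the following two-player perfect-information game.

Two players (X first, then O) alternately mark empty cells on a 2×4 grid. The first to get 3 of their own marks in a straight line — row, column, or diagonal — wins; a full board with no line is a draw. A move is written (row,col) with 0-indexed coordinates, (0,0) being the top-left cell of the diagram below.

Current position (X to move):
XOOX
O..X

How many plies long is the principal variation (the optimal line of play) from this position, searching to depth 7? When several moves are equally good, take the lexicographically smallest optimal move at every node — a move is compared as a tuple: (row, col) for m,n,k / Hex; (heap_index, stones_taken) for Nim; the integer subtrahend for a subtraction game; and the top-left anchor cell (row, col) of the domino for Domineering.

PV length from [XOOX/O..X]: 2 plies

p1 X@[XOOX/O..X]: (1,1)[XOOX/OX.X]+0* (1,2)[XOOX/O.XX]+0
p2 O@[XOOX/OX.X]: (1,2)[XOOX/OXOX]+0*
p3 X@[XOOX/OXOX] terminal +0; root [XOOX/O..X] d7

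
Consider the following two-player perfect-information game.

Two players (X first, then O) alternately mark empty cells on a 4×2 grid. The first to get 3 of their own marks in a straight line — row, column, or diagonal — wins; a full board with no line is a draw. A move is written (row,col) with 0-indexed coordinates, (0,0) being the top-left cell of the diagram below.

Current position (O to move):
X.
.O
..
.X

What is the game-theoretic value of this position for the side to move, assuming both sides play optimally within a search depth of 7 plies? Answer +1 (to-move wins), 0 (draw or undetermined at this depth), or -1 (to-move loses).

value(X./.O/../.X, O) = 0

[X./.O/../.X] O move#1: (0,1):+0/XO/.O/../.X*, (1,0):+0/X./OO/../.X, (2,0):+0/X./.O/O./.X, (2,1):+0/X./.O/.O/.X, (3,0):+0/X./.O/../OX
[XO/.O/../.X] X move#2: (1,0):-1/XO/XO/../.X, (2,0):-1/XO/.O/X./.X, (2,1):+0/XO/.O/.X/.X*, (3,0):-1/XO/.O/../XX
[XO/.O/.X/.X] O move#3: (1,0):+0/XO/OO/.X/.X*, (2,0):+0/XO/.O/OX/.X, (3,0):+0/XO/.O/.X/OX
[XO/OO/.X/.X] X move#4: (2,0):+0/XO/OO/XX/.X*, (3,0):+0/XO/OO/.X/XX
[XO/OO/XX/.X] O move#5: (3,0):+0/XO/OO/XX/OX*
[XO/OO/XX/OX] end (terminal +0, X#6); searched X./.O/../.X to 7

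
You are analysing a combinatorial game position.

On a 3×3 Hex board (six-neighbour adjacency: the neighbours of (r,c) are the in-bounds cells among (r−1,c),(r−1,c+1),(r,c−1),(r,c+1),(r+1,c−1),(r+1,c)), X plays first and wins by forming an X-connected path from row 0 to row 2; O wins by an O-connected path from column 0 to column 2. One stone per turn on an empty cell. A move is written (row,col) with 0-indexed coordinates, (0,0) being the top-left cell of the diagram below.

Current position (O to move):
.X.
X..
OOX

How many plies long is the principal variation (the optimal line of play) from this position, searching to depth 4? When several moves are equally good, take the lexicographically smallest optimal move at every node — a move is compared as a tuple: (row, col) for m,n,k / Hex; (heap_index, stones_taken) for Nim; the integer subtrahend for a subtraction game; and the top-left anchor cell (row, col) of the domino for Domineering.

PV length from [.X./X../OOX]: 3 plies

ply 1, O at .X./X../OOX | (0,0)=-1→OX./X../OOX; (0,2)=+1→.XO/X../OOX*; (1,1)=+1→.X./XO./OOX; (1,2)=+1→.X./X.O/OOX
ply 2, X at .XO/X../OOX | (0,0)=-1→XXO/X../OOX*; (1,1)=-1→.XO/XX./OOX; (1,2)=-1→.XO/X.X/OOX
ply 3, O at XXO/X../OOX | (1,1)=+1→XXO/XO./OOX*; (1,2)=+1→XXO/X.O/OOX
ply 4: XXO/XO./OOX is terminal -1 (X); from .X./X../OOX depth 4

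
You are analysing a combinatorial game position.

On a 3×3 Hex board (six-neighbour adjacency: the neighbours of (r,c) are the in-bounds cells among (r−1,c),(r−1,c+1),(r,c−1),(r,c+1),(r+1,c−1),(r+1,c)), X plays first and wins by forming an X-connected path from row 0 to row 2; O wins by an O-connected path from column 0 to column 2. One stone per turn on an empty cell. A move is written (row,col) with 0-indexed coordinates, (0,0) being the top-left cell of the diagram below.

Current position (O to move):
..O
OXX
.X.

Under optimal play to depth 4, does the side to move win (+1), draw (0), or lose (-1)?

p1 O@[..O/OXX/.X.]: (0,0)[O.O/OXX/.X.]-1 (0,1)[.OO/OXX/.X.]+1* (2,0)[..O/OXX/OX.]-1 (2,2)[..O/OXX/.XO]-1
p2 X@[.OO/OXX/.X.] terminal -1; root [..O/OXX/.X.] d4

value(..O/OXX/.X., O) = +1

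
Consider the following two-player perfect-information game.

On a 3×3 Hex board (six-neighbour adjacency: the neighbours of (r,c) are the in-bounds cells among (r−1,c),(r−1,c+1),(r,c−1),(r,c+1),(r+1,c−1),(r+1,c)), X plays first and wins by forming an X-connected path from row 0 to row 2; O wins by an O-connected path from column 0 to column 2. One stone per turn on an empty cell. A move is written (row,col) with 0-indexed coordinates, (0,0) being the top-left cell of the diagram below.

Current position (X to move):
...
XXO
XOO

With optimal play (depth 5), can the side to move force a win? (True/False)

X winning at [.../XXO/XOO]: True

p1 X@[.../XXO/XOO]: (0,0)[X../XXO/XOO]+1* (0,1)[.X./XXO/XOO]+1 (0,2)[..X/XXO/XOO]+1
p2 O@[X../XXO/XOO] terminal -1; root [.../XXO/XOO] d5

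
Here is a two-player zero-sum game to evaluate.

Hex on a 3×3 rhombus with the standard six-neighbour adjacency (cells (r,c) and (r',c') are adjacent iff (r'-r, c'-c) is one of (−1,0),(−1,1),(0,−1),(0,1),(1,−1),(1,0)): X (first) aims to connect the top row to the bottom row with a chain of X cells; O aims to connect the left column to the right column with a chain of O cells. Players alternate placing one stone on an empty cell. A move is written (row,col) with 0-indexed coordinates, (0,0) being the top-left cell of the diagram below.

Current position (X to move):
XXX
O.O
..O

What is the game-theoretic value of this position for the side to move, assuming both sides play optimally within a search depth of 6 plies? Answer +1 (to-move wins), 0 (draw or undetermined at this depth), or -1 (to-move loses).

ply 1, X at XXX/O.O/..O | (1,1)=+1→XXX/OXO/..O*; (2,0)=-1→XXX/O.O/X.O; (2,1)=-1→XXX/O.O/.XO
ply 2, O at XXX/OXO/..O | (2,0)=-1→XXX/OXO/O.O*; (2,1)=-1→XXX/OXO/.OO
ply 3, X at XXX/OXO/O.O | (2,1)=+1→XXX/OXO/OXO*
ply 4: XXX/OXO/OXO is terminal -1 (O); from XXX/O.O/..O depth 6

value(XXX/O.O/..O, X) = +1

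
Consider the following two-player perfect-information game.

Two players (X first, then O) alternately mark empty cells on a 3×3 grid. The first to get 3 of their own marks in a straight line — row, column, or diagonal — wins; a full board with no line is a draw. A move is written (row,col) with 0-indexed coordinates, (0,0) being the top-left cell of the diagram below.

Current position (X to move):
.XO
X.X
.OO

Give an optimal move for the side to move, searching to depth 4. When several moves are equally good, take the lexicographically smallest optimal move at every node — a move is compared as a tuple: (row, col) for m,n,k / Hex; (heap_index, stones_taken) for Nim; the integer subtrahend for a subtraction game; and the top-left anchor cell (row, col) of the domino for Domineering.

X's best at [.XO/X.X/.OO]: (1,1)

ply 1, X at .XO/X.X/.OO | (0,0)=-1→XXO/X.X/.OO; (1,1)=+1→.XO/XXX/.OO*; (2,0)=+1→.XO/X.X/XOO
ply 2: .XO/XXX/.OO is terminal -1 (O); from .XO/X.X/.OO depth 4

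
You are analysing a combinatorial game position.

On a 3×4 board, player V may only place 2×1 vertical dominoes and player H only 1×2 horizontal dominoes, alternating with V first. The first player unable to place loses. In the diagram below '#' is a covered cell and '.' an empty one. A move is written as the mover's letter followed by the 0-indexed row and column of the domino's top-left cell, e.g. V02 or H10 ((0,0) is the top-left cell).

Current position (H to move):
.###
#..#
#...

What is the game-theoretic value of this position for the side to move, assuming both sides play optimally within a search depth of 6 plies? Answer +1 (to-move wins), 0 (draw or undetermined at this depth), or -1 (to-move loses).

p1 H@[.###/#..#/#...]: H11[.###/####/#...]+1* H21[.###/#..#/###.]+1 H22[.###/#..#/#.##]-1
p2 V@[.###/####/#...] terminal -1; root [.###/#..#/#...] d6

value(.###/#..#/#..., H) = +1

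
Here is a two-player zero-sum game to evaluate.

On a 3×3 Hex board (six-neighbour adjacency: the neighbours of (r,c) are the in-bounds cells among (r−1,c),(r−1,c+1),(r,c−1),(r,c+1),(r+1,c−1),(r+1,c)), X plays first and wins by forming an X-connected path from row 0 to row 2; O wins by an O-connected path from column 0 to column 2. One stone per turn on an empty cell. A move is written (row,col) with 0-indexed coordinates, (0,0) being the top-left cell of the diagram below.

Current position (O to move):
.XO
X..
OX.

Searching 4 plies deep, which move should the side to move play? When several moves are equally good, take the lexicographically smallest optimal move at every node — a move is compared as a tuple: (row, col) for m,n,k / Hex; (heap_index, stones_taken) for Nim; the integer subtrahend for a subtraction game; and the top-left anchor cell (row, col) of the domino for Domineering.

O's best at [.XO/X../OX.]: (1,1)

[.XO/X../OX.] O move#1: (0,0):-1/OXO/X../OX., (1,1):+1/.XO/XO./OX.*, (1,2):-1/.XO/X.O/OX., (2,2):-1/.XO/X../OXO
[.XO/XO./OX.] end (terminal -1, X#2); searched .XO/X../OX. to 4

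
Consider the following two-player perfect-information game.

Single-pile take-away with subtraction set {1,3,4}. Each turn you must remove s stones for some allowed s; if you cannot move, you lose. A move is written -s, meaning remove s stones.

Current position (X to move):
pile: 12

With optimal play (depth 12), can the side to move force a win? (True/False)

[12] X move#1: -1:-1/11, -3:+1/9*, -4:-1/8
[9] O move#2: -1:-1/8*, -3:-1/6, -4:-1/5
[8] X move#3: -1:+1/7*, -3:-1/5, -4:-1/4
[7] O move#4: -1:-1/6*, -3:-1/4, -4:-1/3
[6] X move#5: -1:-1/5, -3:-1/3, -4:+1/2*
[2] O move#6: -1:-1/1*
[1] X move#7: -1:+1/0*
[0] end (terminal -1, O#8); searched 12 to 12

X winning at [12]: True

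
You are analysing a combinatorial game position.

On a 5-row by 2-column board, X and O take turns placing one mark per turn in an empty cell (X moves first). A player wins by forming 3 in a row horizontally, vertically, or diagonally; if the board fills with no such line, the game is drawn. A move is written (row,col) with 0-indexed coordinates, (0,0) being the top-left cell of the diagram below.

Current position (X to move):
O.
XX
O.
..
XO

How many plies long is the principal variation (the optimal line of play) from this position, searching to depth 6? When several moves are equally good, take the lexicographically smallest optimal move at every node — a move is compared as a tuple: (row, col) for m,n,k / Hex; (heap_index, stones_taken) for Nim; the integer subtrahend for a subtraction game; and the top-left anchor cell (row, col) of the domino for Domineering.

PV length from [O./XX/O./../XO]: 3 plies

p1 X@[O./XX/O./../XO]: (0,1)[OX/XX/O./../XO]+0 (2,1)[O./XX/OX/../XO]+1* (3,0)[O./XX/O./X./XO]+0 (3,1)[O./XX/O./.X/XO]+0
p2 O@[O./XX/OX/../XO]: (0,1)[OO/XX/OX/../XO]-1* (3,0)[O./XX/OX/O./XO]-1 (3,1)[O./XX/OX/.O/XO]-1
p3 X@[OO/XX/OX/../XO]: (3,0)[OO/XX/OX/X./XO]+0 (3,1)[OO/XX/OX/.X/XO]+1*
p4 O@[OO/XX/OX/.X/XO] terminal -1; root [O./XX/O./../XO] d6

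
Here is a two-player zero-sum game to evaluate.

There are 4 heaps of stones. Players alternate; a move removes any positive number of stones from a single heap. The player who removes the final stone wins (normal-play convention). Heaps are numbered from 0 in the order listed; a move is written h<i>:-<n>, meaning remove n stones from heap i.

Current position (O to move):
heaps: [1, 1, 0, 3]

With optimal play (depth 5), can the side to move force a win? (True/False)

[(1,1,0,3)] O move#1: h0:-1:-1/(0,1,0,3), h1:-1:-1/(1,0,0,3), h3:-1:-1/(1,1,0,2), h3:-2:-1/(1,1,0,1), h3:-3:+1/(1,1,0,0)*
[(1,1,0,0)] X move#2: h0:-1:-1/(0,1,0,0)*, h1:-1:-1/(1,0,0,0)
[(0,1,0,0)] O move#3: h1:-1:+1/(0,0,0,0)*
[(0,0,0,0)] end (terminal -1, X#4); searched (1,1,0,3) to 5

O winning at [(1,1,0,3)]: True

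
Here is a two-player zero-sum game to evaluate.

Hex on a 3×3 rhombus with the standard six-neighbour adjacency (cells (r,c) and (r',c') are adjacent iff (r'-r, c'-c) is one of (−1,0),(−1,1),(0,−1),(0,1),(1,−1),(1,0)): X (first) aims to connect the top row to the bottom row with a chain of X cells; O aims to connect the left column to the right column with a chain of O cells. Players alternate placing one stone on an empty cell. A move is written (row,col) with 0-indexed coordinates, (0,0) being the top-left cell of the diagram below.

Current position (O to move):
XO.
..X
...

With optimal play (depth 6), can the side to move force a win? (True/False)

O winning at [XO./..X/...]: False

[XO./..X/...] O move#1: (0,2):-1/XOO/..X/...*, (1,0):-1/XO./O.X/..., (1,1):-1/XO./.OX/..., (2,0):-1/XO./..X/O.., (2,1):-1/XO./..X/.O., (2,2):-1/XO./..X/..O
[XOO/..X/...] X move#2: (1,0):+1/XOO/X.X/...*, (1,1):-1/XOO/.XX/..., (2,0):-1/XOO/..X/X.., (2,1):-1/XOO/..X/.X., (2,2):-1/XOO/..X/..X
[XOO/X.X/...] O move#3: (1,1):-1/XOO/XOX/...*, (2,0):-1/XOO/X.X/O.., (2,1):-1/XOO/X.X/.O., (2,2):-1/XOO/X.X/..O
[XOO/XOX/...] X move#4: (2,0):+1/XOO/XOX/X..*, (2,1):-1/XOO/XOX/.X., (2,2):-1/XOO/XOX/..X
[XOO/XOX/X..] end (terminal -1, O#5); searched XO./..X/... to 6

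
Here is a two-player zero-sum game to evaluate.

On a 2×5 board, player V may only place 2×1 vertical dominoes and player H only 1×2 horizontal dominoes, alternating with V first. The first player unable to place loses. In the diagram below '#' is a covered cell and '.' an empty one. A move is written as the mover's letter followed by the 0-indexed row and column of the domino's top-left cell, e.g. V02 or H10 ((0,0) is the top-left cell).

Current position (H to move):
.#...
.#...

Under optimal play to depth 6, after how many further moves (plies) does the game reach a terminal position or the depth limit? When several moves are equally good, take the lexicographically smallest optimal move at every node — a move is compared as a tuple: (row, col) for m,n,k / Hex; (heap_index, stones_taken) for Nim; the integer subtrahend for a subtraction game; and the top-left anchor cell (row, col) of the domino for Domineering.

[.#.../.#...] H move#1: H02:-1/.###./.#...*, H03:-1/.#.##/.#..., H12:-1/.#.../.###., H13:-1/.#.../.#.##
[.###./.#...] V move#2: V00:-1/####./##..., V04:+1/.####/.#..#*
[.####/.#..#] H move#3: H12:-1/.####/.####*
[.####/.####] V move#4: V00:+1/#####/#####*
[#####/#####] end (terminal -1, H#5); searched .#.../.#... to 6

PV length from [.#.../.#...]: 4 plies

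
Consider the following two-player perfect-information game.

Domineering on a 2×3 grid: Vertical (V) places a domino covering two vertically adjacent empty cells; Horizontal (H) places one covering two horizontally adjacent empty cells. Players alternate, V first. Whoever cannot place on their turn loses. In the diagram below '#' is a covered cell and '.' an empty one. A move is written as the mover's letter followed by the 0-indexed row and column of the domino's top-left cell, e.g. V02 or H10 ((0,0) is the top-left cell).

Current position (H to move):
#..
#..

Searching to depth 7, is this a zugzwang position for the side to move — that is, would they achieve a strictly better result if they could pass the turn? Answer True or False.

zugzwang(#../#.., H) = False

ply 1, H at #../#.. | H01=+1→###/#..*; H11=+1→#../###
ply 2: ###/#.. is terminal -1 (V); from #../#.. depth 7
if H skipped the turn, V would face:
~ ply 1, V at #../#.. | V01=+1→##./##.*; V02=+1→#.#/#.#
~ ply 2: ##./##. is terminal -1 (H); from #../#.. depth 7
compare (H): move=+1 vs pass=-1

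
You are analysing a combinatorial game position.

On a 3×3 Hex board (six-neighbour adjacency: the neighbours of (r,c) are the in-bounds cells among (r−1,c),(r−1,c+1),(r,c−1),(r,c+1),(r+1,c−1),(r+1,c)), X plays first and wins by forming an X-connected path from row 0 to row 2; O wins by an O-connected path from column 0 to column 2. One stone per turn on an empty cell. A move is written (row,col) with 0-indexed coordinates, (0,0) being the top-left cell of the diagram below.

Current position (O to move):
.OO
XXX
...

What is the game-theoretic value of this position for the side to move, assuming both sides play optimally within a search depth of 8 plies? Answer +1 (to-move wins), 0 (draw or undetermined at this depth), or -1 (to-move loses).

value(.OO/XXX/..., O) = +1

[.OO/XXX/...] O move#1: (0,0):+1/OOO/XXX/...*, (2,0):-1/.OO/XXX/O.., (2,1):-1/.OO/XXX/.O., (2,2):-1/.OO/XXX/..O
[OOO/XXX/...] end (terminal -1, X#2); searched .OO/XXX/... to 8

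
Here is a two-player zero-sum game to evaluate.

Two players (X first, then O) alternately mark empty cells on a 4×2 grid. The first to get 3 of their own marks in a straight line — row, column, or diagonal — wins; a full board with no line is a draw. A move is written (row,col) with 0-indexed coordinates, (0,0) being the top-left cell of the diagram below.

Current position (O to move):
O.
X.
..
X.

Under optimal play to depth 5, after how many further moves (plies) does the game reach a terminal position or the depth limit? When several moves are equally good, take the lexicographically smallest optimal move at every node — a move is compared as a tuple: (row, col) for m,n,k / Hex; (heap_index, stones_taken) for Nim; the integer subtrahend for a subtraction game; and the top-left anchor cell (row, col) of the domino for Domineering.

[O./X./../X.] O move#1: (0,1):-1/OO/X./../X., (1,1):-1/O./XO/../X., (2,0):+0/O./X./O./X.*, (2,1):-1/O./X./.O/X., (3,1):-1/O./X./../XO
[O./X./O./X.] X move#2: (0,1):+0/OX/X./O./X.*, (1,1):+0/O./XX/O./X., (2,1):+0/O./X./OX/X., (3,1):+0/O./X./O./XX
[OX/X./O./X.] O move#3: (1,1):+0/OX/XO/O./X.*, (2,1):+0/OX/X./OO/X., (3,1):+0/OX/X./O./XO
[OX/XO/O./X.] X move#4: (2,1):+0/OX/XO/OX/X.*, (3,1):+0/OX/XO/O./XX
[OX/XO/OX/X.] O move#5: (3,1):+0/OX/XO/OX/XO*
[OX/XO/OX/XO] end (terminal +0, X#6); searched O./X./../X. to 5

PV length from [O./X./../X.]: 5 plies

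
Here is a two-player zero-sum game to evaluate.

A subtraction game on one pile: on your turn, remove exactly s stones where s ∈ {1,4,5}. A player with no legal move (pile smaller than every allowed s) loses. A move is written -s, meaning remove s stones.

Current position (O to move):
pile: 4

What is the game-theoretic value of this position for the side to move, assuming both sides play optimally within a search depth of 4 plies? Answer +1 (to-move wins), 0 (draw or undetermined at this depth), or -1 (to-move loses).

value(4, O) = +1

ply 1, O at 4 | -1=-1→3; -4=+1→0*
ply 2: 0 is terminal -1 (X); from 4 depth 4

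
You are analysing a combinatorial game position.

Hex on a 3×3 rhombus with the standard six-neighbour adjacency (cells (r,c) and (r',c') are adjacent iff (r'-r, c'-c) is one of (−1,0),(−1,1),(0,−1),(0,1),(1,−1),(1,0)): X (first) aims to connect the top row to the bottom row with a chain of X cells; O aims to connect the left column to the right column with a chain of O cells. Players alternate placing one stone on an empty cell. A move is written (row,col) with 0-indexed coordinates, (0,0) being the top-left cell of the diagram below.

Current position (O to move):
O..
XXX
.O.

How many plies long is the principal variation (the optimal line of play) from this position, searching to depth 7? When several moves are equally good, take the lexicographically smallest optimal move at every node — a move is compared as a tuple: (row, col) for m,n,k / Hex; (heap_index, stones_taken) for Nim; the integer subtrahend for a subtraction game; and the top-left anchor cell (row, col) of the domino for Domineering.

PV length from [O../XXX/.O.]: 4 plies

[O../XXX/.O.] O move#1: (0,1):-1/OO./XXX/.O.*, (0,2):-1/O.O/XXX/.O., (2,0):-1/O../XXX/OO., (2,2):-1/O../XXX/.OO
[OO./XXX/.O.] X move#2: (0,2):+1/OOX/XXX/.O.*, (2,0):-1/OO./XXX/XO., (2,2):-1/OO./XXX/.OX
[OOX/XXX/.O.] O move#3: (2,0):-1/OOX/XXX/OO.*, (2,2):-1/OOX/XXX/.OO
[OOX/XXX/OO.] X move#4: (2,2):+1/OOX/XXX/OOX*
[OOX/XXX/OOX] end (terminal -1, O#5); searched O../XXX/.O. to 7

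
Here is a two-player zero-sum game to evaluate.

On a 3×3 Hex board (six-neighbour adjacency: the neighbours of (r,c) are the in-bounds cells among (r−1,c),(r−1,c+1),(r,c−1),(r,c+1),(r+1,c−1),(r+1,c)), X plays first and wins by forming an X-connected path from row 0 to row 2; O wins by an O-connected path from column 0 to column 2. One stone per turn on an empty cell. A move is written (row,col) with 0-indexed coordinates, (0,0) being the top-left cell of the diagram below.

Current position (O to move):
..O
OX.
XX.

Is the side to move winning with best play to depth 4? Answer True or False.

O winning at [..O/OX./XX.]: True

ply 1, O at ..O/OX./XX. | (0,0)=-1→O.O/OX./XX.; (0,1)=+1→.OO/OX./XX.*; (1,2)=-1→..O/OXO/XX.; (2,2)=-1→..O/OX./XXO
ply 2: .OO/OX./XX. is terminal -1 (X); from ..O/OX./XX. depth 4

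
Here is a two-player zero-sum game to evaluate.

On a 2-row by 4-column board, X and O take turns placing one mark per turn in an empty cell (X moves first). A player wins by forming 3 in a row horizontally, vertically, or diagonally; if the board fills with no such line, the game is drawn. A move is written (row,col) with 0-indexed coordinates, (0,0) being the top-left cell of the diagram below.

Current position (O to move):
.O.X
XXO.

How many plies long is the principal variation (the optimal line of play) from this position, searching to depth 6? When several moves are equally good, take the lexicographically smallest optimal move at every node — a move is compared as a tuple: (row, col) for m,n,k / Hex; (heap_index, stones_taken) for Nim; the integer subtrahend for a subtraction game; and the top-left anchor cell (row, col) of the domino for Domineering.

PV length from [.O.X/XXO.]: 3 plies

p1 O@[.O.X/XXO.]: (0,0)[OO.X/XXO.]+0* (0,2)[.OOX/XXO.]+0 (1,3)[.O.X/XXOO]+0
p2 X@[OO.X/XXO.]: (0,2)[OOXX/XXO.]+0* (1,3)[OO.X/XXOX]-1
p3 O@[OOXX/XXO.]: (1,3)[OOXX/XXOO]+0*
p4 X@[OOXX/XXOO] terminal +0; root [.O.X/XXO.] d6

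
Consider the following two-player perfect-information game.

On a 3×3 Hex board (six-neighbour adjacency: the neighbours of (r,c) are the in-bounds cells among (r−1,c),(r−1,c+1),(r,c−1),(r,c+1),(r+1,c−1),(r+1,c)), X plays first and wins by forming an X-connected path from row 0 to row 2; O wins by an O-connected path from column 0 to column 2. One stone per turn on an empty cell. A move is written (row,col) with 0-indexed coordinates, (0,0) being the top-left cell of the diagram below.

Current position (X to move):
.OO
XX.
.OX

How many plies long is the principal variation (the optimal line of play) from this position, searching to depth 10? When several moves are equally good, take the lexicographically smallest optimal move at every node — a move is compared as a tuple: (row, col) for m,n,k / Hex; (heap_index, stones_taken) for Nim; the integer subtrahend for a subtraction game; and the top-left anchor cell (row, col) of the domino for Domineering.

PV length from [.OO/XX./.OX]: 3 plies

ply 1, X at .OO/XX./.OX | (0,0)=+1→XOO/XX./.OX*; (1,2)=-1→.OO/XXX/.OX; (2,0)=-1→.OO/XX./XOX
ply 2, O at XOO/XX./.OX | (1,2)=-1→XOO/XXO/.OX*; (2,0)=-1→XOO/XX./OOX
ply 3, X at XOO/XXO/.OX | (2,0)=+1→XOO/XXO/XOX*
ply 4: XOO/XXO/XOX is terminal -1 (O); from .OO/XX./.OX depth 10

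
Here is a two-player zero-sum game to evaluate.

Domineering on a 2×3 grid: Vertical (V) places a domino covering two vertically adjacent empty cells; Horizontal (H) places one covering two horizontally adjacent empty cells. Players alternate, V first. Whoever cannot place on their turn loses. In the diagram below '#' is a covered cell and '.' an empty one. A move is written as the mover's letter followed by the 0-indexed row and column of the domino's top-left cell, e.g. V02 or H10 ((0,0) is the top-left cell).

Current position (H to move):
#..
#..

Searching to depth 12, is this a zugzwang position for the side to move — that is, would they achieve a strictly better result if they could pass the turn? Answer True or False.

zugzwang(#../#.., H) = False

p1 H@[#../#..]: H01[###/#..]+1* H11[#../###]+1
p2 V@[###/#..] terminal -1; root [#../#..] d12
pass branch (V moves first from the same position):
  | p1 V@[#../#..]: V01[##./##.]+1* V02[#.#/#.#]+1
  | p2 H@[##./##.] terminal -1; root [#../#..] d12
H moving scores +1; H passing scores -1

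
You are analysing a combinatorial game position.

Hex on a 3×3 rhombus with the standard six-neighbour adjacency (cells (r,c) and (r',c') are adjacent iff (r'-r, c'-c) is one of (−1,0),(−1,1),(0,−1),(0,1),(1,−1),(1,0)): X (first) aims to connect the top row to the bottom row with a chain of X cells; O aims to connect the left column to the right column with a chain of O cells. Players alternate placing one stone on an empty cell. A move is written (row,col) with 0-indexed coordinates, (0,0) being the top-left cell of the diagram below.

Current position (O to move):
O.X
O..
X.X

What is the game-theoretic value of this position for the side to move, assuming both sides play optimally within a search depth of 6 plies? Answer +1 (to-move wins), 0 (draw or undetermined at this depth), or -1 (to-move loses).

[O.X/O../X.X] O move#1: (0,1):-1/OOX/O../X.X*, (1,1):-1/O.X/OO./X.X, (1,2):-1/O.X/O.O/X.X, (2,1):-1/O.X/O../XOX
[OOX/O../X.X] X move#2: (1,1):+1/OOX/OX./X.X*, (1,2):+1/OOX/O.X/X.X, (2,1):+1/OOX/O../XXX
[OOX/OX./X.X] end (terminal -1, O#3); searched O.X/O../X.X to 6

value(O.X/O../X.X, O) = -1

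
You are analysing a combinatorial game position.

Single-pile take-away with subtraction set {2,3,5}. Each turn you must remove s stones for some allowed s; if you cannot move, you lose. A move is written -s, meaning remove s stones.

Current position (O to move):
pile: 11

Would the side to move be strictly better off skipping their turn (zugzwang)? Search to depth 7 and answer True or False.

p1 O@[11]: -2[9]-1 -3[8]+1* -5[6]-1
p2 X@[8]: -2[6]-1* -3[5]-1 -5[3]-1
p3 O@[6]: -2[4]-1 -3[3]-1 -5[1]+1*
p4 X@[1] terminal -1; root [11] d7
if O skipped the turn, X would face:
~ p1 X@[11]: -2[9]-1 -3[8]+1* -5[6]-1
~ p2 O@[8]: -2[6]-1* -3[5]-1 -5[3]-1
~ p3 X@[6]: -2[4]-1 -3[3]-1 -5[1]+1*
~ p4 O@[1] terminal -1; root [11] d7
compare (O): move=+1 vs pass=-1

zugzwang(11, O) = False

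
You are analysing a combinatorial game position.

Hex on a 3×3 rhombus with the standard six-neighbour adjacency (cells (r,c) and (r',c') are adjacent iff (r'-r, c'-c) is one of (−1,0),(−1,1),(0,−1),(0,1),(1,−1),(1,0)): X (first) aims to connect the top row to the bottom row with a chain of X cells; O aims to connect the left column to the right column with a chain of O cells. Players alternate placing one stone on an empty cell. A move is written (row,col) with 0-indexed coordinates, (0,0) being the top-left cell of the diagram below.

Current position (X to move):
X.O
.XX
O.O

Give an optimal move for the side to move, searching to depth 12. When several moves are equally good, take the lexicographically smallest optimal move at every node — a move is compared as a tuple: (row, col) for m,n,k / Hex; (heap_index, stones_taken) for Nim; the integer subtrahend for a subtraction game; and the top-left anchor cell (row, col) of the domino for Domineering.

p1 X@[X.O/.XX/O.O]: (0,1)[XXO/.XX/O.O]-1 (1,0)[X.O/XXX/O.O]-1 (2,1)[X.O/.XX/OXO]+1*
p2 O@[X.O/.XX/OXO]: (0,1)[XOO/.XX/OXO]-1* (1,0)[X.O/OXX/OXO]-1
p3 X@[XOO/.XX/OXO]: (1,0)[XOO/XXX/OXO]+1*
p4 O@[XOO/XXX/OXO] terminal -1; root [X.O/.XX/O.O] d12

X's best at [X.O/.XX/O.O]: (2,1)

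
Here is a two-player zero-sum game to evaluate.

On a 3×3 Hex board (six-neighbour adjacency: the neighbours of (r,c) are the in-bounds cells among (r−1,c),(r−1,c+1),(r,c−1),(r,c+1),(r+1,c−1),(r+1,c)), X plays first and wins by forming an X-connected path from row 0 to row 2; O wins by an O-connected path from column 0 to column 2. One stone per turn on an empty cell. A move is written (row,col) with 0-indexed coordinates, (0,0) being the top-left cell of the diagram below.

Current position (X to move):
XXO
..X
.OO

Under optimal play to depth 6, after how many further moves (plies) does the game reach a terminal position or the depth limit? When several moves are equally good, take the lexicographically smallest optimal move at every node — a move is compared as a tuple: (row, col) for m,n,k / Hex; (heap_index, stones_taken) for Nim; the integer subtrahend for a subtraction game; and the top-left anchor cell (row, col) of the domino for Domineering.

p1 X@[XXO/..X/.OO]: (1,0)[XXO/X.X/.OO]-1 (1,1)[XXO/.XX/.OO]-1 (2,0)[XXO/..X/XOO]+1*
p2 O@[XXO/..X/XOO]: (1,0)[XXO/O.X/XOO]-1* (1,1)[XXO/.OX/XOO]-1
p3 X@[XXO/O.X/XOO]: (1,1)[XXO/OXX/XOO]+1*
p4 O@[XXO/OXX/XOO] terminal -1; root [XXO/..X/.OO] d6

PV length from [XXO/..X/.OO]: 3 plies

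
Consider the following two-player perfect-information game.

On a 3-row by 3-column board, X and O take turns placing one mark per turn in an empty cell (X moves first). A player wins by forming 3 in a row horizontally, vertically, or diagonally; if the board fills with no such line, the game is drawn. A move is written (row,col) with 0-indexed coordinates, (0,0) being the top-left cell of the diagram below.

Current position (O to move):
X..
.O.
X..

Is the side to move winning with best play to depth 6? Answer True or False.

O winning at [X../.O./X..]: False

[X../.O./X..] O move#1: (0,1):-1/XO./.O./X.., (0,2):-1/X.O/.O./X.., (1,0):+0/X../OO./X..*, (1,2):-1/X../.OO/X.., (2,1):-1/X../.O./XO., (2,2):-1/X../.O./X.O
[X../OO./X..] X move#2: (0,1):-1/XX./OO./X.., (0,2):-1/X.X/OO./X.., (1,2):+0/X../OOX/X..*, (2,1):-1/X../OO./XX., (2,2):-1/X../OO./X.X
[X../OOX/X..] O move#3: (0,1):+0/XO./OOX/X..*, (0,2):+0/X.O/OOX/X.., (2,1):+0/X../OOX/XO., (2,2):+0/X../OOX/X.O
[XO./OOX/X..] X move#4: (0,2):-1/XOX/OOX/X.., (2,1):+0/XO./OOX/XX.*, (2,2):-1/XO./OOX/X.X
[XO./OOX/XX.] O move#5: (0,2):-1/XOO/OOX/XX., (2,2):+0/XO./OOX/XXO*
[XO./OOX/XXO] X move#6: (0,2):+0/XOX/OOX/XXO*
[XOX/OOX/XXO] end (terminal +0, O#7); searched X../.O./X.. to 6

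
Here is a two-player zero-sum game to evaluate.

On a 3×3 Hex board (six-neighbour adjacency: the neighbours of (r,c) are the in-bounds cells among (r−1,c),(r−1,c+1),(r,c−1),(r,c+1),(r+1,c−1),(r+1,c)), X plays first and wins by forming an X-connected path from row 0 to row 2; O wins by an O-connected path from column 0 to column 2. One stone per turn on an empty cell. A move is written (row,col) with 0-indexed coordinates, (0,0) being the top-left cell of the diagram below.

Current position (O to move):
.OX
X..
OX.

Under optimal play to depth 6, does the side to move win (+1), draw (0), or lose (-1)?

[.OX/X../OX.] O move#1: (0,0):-1/OOX/X../OX.*, (1,1):-1/.OX/XO./OX., (1,2):-1/.OX/X.O/OX., (2,2):-1/.OX/X../OXO
[OOX/X../OX.] X move#2: (1,1):+1/OOX/XX./OX.*, (1,2):+1/OOX/X.X/OX., (2,2):+1/OOX/X../OXX
[OOX/XX./OX.] end (terminal -1, O#3); searched .OX/X../OX. to 6

value(.OX/X../OX., O) = -1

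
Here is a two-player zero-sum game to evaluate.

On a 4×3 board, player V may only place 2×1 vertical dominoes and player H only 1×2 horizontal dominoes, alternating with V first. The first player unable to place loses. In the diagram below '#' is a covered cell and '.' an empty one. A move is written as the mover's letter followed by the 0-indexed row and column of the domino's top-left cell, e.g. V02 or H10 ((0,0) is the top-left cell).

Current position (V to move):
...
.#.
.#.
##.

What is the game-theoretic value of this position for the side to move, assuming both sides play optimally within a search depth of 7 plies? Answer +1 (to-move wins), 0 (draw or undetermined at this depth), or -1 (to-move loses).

ply 1, V at .../.#./.#./##. | V00=+1→#../##./.#./##.*; V02=+1→..#/.##/.#./##.; V10=+1→.../##./##./##.; V12=+1→.../.##/.##/##.; V22=+1→.../.#./.##/###
ply 2, H at #../##./.#./##. | H01=-1→###/##./.#./##.*
ply 3, V at ###/##./.#./##. | V12=+1→###/###/.##/##.*; V22=+1→###/##./.##/###
ply 4: ###/###/.##/##. is terminal -1 (H); from .../.#./.#./##. depth 7

value(.../.#./.#./##., V) = +1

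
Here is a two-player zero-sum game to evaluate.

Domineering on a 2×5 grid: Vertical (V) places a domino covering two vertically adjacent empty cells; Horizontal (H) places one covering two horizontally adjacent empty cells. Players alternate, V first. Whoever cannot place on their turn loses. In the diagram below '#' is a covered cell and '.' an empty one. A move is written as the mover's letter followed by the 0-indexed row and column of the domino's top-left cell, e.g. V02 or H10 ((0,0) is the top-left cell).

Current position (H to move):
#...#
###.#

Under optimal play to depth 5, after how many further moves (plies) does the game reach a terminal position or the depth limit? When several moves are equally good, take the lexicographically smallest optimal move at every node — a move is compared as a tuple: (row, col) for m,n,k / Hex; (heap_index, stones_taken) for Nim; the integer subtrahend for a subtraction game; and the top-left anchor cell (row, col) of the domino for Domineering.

PV length from [#...#/###.#]: 1 ply

[#...#/###.#] H move#1: H01:-1/###.#/###.#, H02:+1/#.###/###.#*
[#.###/###.#] end (terminal -1, V#2); searched #...#/###.# to 5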